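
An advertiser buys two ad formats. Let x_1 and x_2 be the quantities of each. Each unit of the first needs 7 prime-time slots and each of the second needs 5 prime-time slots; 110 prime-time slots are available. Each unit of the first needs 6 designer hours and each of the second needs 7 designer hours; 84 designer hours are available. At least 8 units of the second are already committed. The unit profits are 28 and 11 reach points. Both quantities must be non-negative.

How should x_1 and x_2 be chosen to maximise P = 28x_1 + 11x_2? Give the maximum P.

Vertices and P = 28x_1 + 11x_2:
  (0, 12) → P = 132
  (0, 8) → P = 88
  (14/3, 8) → P = 656/3

x_1 = 14/3, x_2 = 8, maximum P = 656/3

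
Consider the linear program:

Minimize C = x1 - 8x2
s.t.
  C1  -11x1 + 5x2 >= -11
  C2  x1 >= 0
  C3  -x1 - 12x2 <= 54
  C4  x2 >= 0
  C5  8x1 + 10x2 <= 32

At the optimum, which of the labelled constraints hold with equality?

C2 and C5

Feasible corners and C = x1 - 8x2:
  (1, 0) → C = 1
  (9/5, 44/25) → C = -307/25
  (0, 0) → C = 0
  (0, 16/5) → C = -128/5

The minimum is at (0, 16/5). Substituting into each constraint, equality holds for C2 and C5; the remaining constraints have slack.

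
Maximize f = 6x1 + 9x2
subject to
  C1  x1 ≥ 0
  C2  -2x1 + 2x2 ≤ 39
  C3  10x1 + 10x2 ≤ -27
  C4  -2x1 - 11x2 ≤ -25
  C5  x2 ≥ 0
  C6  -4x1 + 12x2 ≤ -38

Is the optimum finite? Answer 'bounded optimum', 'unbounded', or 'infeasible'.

The boundaries -2x1 - 11x2 = -25 and x2 = 0 meet at (25/2, 0), but that point violates 10x1 + 10x2 ≤ -27. Every candidate vertex is excluded by some other constraint, so the feasible region is empty.

infeasible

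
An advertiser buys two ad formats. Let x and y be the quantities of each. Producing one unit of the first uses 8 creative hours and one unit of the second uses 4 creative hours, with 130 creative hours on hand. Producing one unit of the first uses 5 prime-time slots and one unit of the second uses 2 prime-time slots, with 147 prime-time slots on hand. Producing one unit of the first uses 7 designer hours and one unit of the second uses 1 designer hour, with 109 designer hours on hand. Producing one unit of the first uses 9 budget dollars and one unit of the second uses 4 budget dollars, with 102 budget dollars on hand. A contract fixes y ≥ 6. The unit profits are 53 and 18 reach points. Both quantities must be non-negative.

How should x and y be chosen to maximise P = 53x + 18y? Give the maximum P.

Vertices and P = 53x + 18y:
  (0, 51/2) → P = 459
  (0, 6) → P = 108
  (26/3, 6) → P = 1702/3

x = 26/3, y = 6, maximum P = 1702/3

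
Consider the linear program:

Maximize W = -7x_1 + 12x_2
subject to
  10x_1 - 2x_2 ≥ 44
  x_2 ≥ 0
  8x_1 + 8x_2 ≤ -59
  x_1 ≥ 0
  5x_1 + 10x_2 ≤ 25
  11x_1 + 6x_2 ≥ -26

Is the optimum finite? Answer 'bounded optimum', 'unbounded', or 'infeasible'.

The boundaries 10x_1 - 2x_2 = 44 and x_2 = 0 meet at (22/5, 0), but that point violates 8x_1 + 8x_2 ≤ -59. Every candidate vertex is excluded by some other constraint, so the feasible region is empty.

infeasible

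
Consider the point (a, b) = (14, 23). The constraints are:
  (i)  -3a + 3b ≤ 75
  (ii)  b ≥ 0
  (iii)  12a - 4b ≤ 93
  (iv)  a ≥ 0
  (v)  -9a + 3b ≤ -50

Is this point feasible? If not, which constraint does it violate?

(i): 27 ≤ 75 ✓
(ii): 23 ≥ 0 ✓
(iii): 76 ≤ 93 ✓
(iv): 14 ≥ 0 ✓
(v): -57 ≤ -50 ✓

feasible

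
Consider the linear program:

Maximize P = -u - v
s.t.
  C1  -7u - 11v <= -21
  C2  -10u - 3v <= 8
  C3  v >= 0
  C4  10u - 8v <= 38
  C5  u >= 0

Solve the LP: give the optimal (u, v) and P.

Corner points and P = -u - v:
  (3, 0) → P = -3
  (0, 21/11) → P = -21/11
  (19/5, 0) → P = -19/5
The feasible region is unbounded (it extends along (0, 1), (4, 5)), but P strictly decreases along every unbounded feasible direction, so there is no improving ray and the maximum is attained at a vertex.

The binding constraints are -7u - 11v = -21 and u = 0.
Solving simultaneously gives u = 0, v = 21/11.

u = 0, v = 21/11, maximum P = -21/11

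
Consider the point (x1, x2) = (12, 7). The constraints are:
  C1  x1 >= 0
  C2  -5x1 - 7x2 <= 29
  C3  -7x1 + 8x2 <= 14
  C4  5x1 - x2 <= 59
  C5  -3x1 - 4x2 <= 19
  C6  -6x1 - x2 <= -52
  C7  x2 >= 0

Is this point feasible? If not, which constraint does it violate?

feasible

C1: 12 ≥ 0 ✓
C2: -109 ≤ 29 ✓
C3: -28 ≤ 14 ✓
C4: 53 ≤ 59 ✓
C5: -64 ≤ 19 ✓
C6: -79 ≤ -52 ✓
C7: 7 ≥ 0 ✓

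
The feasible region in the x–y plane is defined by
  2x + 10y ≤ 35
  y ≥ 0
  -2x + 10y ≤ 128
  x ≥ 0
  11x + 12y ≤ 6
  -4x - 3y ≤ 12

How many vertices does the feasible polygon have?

3

Intersecting each pair of boundary lines and keeping only the points that satisfy every inequality leaves:
  (0, 0)
  (6/11, 0)
  (0, 1/2)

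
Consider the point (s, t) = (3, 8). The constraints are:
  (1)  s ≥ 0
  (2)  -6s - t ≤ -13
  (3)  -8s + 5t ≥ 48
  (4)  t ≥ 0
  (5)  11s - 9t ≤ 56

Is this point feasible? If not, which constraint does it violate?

Constraint (3): -8s + 5t = 16, which is not ≥ 48. All other constraints are satisfied.

not feasible — violates (3)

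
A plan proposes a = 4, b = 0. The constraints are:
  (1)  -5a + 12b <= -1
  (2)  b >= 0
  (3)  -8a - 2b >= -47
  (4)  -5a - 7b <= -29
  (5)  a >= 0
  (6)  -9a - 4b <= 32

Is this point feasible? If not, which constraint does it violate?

Constraint (4): -5a - 7b = -20, which is not ≤ -29. All other constraints are satisfied.

not feasible — violates (4)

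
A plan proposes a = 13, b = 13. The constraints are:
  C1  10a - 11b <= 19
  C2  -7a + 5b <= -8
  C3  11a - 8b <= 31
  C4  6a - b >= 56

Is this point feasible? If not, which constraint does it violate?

Constraint C3: 11a - 8b = 39, which is not ≤ 31. All other constraints are satisfied.

not feasible — violates C3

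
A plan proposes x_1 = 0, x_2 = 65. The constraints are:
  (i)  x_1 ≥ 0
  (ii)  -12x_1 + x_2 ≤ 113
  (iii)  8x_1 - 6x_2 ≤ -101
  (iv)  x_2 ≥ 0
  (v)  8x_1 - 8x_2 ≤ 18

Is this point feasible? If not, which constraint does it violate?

(i): 0 ≥ 0 ✓
(ii): 65 ≤ 113 ✓
(iii): -390 ≤ -101 ✓
(iv): 65 ≥ 0 ✓
(v): -520 ≤ 18 ✓

feasible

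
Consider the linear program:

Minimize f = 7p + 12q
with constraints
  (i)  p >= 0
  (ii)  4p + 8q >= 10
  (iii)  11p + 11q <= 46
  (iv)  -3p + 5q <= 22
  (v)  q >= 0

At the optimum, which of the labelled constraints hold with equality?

Vertices and f = 7p + 12q:
  (0, 5/4) → f = 15
  (0, 46/11) → f = 552/11
  (5/2, 0) → f = 35/2
  (46/11, 0) → f = 322/11

The minimum is at (0, 5/4). Substituting into each constraint, equality holds for (i) and (ii); the remaining constraints have slack.

(i) and (ii)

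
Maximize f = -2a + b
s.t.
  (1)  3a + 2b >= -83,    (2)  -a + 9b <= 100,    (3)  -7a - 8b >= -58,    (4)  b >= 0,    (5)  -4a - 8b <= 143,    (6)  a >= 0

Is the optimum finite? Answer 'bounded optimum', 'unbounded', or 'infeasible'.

bounded optimum

Feasible corners and f = -2a + b:
  (58/7, 0) → f = -116/7
  (0, 29/4) → f = 29/4
  (0, 0) → f = 0
The feasible region has finitely many vertices and no improving ray; the maximum is 29/4 at (0, 29/4).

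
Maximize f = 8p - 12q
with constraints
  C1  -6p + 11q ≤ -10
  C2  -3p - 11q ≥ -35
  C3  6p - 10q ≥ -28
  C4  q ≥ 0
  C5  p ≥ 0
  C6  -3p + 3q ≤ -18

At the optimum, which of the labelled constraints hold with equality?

Vertices and f = 8p - 12q:
  (35/3, 0) → f = 280/3
  (101/14, 17/14) → f = 302/7
  (6, 0) → f = 48

The maximum is at (35/3, 0). Substituting into each constraint, equality holds for C2 and C4; the remaining constraints have slack.

C2 and C4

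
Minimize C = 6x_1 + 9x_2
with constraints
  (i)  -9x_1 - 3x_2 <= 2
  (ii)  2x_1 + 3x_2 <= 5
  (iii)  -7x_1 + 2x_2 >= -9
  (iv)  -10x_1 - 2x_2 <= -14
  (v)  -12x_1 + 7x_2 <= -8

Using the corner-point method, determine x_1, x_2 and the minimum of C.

x_1 = 23/17, x_2 = 4/17, minimum C = 174/17

Feasible corners and C = 6x_1 + 9x_2:
  (37/25, 17/25) → C = 15
  (16/13, 11/13) → C = 15
  (23/17, 4/17) → C = 174/17

The binding constraints are -7x_1 + 2x_2 = -9 and -10x_1 - 2x_2 = -14.
Solving simultaneously gives x_1 = 23/17, x_2 = 4/17.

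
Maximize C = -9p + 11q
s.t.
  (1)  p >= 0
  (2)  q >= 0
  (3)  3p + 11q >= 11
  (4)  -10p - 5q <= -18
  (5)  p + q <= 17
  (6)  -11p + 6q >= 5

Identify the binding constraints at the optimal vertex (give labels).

Corner points and C = -9p + 11q:
  (0, 18/5) → C = 198/5
  (0, 17) → C = 187
  (83/115, 248/115) → C = 1981/115
  (97/17, 192/17) → C = 1239/17

The maximum is at (0, 17). Substituting into each constraint, equality holds for (1) and (5); the remaining constraints have slack.

(1) and (5)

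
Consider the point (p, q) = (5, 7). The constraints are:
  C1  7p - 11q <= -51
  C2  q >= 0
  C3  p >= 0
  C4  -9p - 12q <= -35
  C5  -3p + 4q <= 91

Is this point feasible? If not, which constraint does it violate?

not feasible — violates C1

Constraint C1: 7p - 11q = -42, which is not ≤ -51. All other constraints are satisfied.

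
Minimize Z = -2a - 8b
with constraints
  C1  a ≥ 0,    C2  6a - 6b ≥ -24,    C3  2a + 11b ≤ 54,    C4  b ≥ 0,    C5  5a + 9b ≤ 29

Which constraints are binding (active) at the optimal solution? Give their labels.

Vertices and Z = -2a - 8b:
  (0, 0) → Z = 0
  (0, 29/9) → Z = -232/9
  (29/5, 0) → Z = -58/5

The minimum is at (0, 29/9). Substituting into each constraint, equality holds for C1 and C5; the remaining constraints have slack.

C1 and C5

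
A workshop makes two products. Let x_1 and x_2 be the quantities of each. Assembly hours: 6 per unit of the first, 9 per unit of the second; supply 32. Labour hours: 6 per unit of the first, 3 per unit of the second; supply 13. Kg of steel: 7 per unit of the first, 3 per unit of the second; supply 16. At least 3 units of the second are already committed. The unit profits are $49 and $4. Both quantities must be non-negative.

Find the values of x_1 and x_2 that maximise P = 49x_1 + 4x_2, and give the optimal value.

x_1 = 2/3, x_2 = 3, maximum P = 134/3

Corner points and P = 49x_1 + 4x_2:
  (0, 32/9) → P = 128/9
  (0, 3) → P = 12
  (7/12, 19/6) → P = 165/4
  (2/3, 3) → P = 134/3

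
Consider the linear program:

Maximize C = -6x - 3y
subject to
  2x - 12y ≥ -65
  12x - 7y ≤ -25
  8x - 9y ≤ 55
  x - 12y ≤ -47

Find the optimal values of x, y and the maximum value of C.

Corner points and C = -6x - 3y:
  (31/26, 73/13) → C = -24
  (-18, 29/12) → C = 403/4
  (29/137, 539/137) → C = -1791/137

The optimum lies where 2x - 12y = -65 and x - 12y = -47.
Solving simultaneously gives x = -18, y = 29/12.

x = -18, y = 29/12, maximum C = 403/4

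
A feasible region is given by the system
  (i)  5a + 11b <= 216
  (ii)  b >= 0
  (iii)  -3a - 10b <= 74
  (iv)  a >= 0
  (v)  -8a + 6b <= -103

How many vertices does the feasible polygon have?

3

Intersecting each pair of boundary lines and keeping only the points that satisfy every inequality leaves:
  (216/5, 0)
  (2429/118, 1213/118)
  (103/8, 0)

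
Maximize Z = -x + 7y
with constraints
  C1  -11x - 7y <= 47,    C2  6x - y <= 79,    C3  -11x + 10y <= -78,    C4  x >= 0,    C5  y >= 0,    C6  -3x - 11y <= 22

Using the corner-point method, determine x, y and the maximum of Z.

The optimum lies where 6x - y = 79 and -11x + 10y = -78.
Solving simultaneously gives x = 712/49, y = 401/49.

x = 712/49, y = 401/49, maximum Z = 2095/49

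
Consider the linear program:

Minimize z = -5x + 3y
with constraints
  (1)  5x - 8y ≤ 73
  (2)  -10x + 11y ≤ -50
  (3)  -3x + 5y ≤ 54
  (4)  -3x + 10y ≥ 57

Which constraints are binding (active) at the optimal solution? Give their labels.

Feasible corners and z = -5x + 3y:
  (797, 489) → z = -2518
  (593/13, 252/13) → z = -2209/13
  (844/17, 690/17) → z = -2150/17
  (1127/67, 720/67) → z = -3475/67

The minimum is at (797, 489). Substituting into each constraint, equality holds for (1) and (3); the remaining constraints have slack.

(1) and (3)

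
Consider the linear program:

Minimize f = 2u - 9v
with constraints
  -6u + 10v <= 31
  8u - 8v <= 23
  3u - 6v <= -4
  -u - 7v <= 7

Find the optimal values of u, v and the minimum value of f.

Vertices and f = 2u - 9v:
  (239/16, 193/16) → f = -1259/16
  (-287/52, -11/52) → f = -475/52
  (85/12, 101/24) → f = -569/24
  (-70/27, -17/27) → f = 13/27

At the optimal vertex, -6u + 10v = 31 and 8u - 8v = 23.
Solving simultaneously gives u = 239/16, v = 193/16.

u = 239/16, v = 193/16, minimum f = -1259/16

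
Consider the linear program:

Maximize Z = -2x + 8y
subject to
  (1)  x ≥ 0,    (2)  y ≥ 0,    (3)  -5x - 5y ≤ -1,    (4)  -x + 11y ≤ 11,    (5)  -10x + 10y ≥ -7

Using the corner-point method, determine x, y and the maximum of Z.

Extreme points and Z = -2x + 8y:
  (0, 1/5) → Z = 8/5
  (0, 1) → Z = 8
  (1/5, 0) → Z = -2/5
  (7/10, 0) → Z = -7/5
  (187/100, 117/100) → Z = 281/50

The binding constraints are x = 0 and -x + 11y = 11.
Solving simultaneously gives x = 0, y = 1.

x = 0, y = 1, maximum Z = 8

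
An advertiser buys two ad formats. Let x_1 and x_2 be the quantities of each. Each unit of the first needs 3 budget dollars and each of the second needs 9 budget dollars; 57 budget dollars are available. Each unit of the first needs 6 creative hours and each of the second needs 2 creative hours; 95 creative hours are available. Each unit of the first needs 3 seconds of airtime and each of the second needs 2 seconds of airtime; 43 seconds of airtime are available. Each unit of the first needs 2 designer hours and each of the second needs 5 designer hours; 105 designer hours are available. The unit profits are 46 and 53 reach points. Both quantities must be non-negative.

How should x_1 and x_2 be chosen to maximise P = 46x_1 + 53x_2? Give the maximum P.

x_1 = 13, x_2 = 2, maximum P = 704

Corner points and P = 46x_1 + 53x_2:
  (0, 0) → P = 0
  (0, 19/3) → P = 1007/3
  (43/3, 0) → P = 1978/3
  (13, 2) → P = 704

At the optimal vertex, 3x_1 + 9x_2 = 57 and 3x_1 + 2x_2 = 43.
Solving simultaneously gives x_1 = 13, x_2 = 2.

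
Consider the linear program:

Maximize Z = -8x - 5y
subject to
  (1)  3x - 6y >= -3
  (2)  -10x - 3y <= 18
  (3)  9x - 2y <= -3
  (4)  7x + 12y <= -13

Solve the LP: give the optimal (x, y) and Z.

Feasible corners and Z = -8x - 5y:
  (-39/23, -8/23) → Z = 352/23
  (-19/13, -3/13) → Z = 167/13
  (-45/47, -132/47) → Z = 1020/47
  (-31/61, -48/61) → Z = 8

At the optimal vertex, -10x - 3y = 18 and 9x - 2y = -3.
Solving simultaneously gives x = -45/47, y = -132/47.

x = -45/47, y = -132/47, maximum Z = 1020/47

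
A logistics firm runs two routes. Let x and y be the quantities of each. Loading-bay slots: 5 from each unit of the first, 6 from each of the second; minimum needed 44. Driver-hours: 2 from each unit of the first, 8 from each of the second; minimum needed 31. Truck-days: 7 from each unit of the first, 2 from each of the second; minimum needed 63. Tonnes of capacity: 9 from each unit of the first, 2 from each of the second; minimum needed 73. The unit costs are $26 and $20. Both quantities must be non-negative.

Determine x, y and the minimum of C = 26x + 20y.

Feasible corners and C = 26x + 20y:
  (0, 73/2) → C = 730
  (31/2, 0) → C = 403
  (17/2, 7/4) → C = 256
  (5, 14) → C = 410
The feasible region is unbounded (it extends along (0, 1), (1, 0)), but C strictly increases along every unbounded feasible direction, so there is no improving ray and the minimum is attained at a vertex.

x = 17/2, y = 7/4, minimum C = 256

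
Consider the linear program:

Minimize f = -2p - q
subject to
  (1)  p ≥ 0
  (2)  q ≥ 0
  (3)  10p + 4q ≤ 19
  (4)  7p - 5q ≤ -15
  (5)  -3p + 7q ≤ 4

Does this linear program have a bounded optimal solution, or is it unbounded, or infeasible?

The boundaries p = 0 and q = 0 meet at (0, 0), but that point violates 7p - 5q ≤ -15. Every candidate vertex is excluded by some other constraint, so the feasible region is empty.

infeasible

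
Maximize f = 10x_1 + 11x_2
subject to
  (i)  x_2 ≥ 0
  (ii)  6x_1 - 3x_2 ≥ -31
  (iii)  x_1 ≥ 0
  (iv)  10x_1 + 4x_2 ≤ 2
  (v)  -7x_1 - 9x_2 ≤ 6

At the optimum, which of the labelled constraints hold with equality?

(iii) and (iv)

Feasible corners and f = 10x_1 + 11x_2:
  (0, 0) → f = 0
  (1/5, 0) → f = 2
  (0, 1/2) → f = 11/2

The maximum is at (0, 1/2). Substituting into each constraint, equality holds for (iii) and (iv); the remaining constraints have slack.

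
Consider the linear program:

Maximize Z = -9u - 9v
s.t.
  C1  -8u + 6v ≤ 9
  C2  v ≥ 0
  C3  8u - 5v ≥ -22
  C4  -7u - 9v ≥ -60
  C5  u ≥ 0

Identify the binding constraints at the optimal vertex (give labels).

Extreme points and Z = -9u - 9v:
  (93/38, 181/38) → Z = -1233/19
  (0, 3/2) → Z = -27/2
  (60/7, 0) → Z = -540/7
  (0, 0) → Z = 0

The maximum is at (0, 0). Substituting into each constraint, equality holds for C2 and C5; the remaining constraints have slack.

C2 and C5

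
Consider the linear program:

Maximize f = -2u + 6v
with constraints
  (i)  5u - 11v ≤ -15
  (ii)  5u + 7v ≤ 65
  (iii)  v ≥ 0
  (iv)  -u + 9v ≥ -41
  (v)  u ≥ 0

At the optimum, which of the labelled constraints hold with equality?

Extreme points and f = -2u + 6v:
  (61/9, 40/9) → f = 118/9
  (0, 15/11) → f = 90/11
  (0, 65/7) → f = 390/7

The maximum is at (0, 65/7). Substituting into each constraint, equality holds for (ii) and (v); the remaining constraints have slack.

(ii) and (v)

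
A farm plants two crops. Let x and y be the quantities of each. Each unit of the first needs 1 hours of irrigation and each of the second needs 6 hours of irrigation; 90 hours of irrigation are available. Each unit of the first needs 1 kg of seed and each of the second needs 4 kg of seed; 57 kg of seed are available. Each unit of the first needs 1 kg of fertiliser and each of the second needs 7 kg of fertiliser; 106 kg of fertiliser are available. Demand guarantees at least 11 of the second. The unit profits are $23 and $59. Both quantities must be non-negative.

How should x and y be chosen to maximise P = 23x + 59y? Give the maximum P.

Feasible corners and P = 23x + 59y:
  (0, 57/4) → P = 3363/4
  (0, 11) → P = 649
  (13, 11) → P = 948

x = 13, y = 11, maximum P = 948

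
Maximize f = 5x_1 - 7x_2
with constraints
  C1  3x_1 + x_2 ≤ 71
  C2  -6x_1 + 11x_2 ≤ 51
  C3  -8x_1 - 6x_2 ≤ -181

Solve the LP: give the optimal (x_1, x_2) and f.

x_1 = 49/2, x_2 = -5/2, maximum f = 140

Vertices and f = 5x_1 - 7x_2:
  (730/39, 193/13) → f = -31/3
  (49/2, -5/2) → f = 140
  (1685/124, 747/62) → f = -2033/124

The optimum lies where 3x_1 + x_2 = 71 and -8x_1 - 6x_2 = -181.
Solving simultaneously gives x_1 = 49/2, x_2 = -5/2.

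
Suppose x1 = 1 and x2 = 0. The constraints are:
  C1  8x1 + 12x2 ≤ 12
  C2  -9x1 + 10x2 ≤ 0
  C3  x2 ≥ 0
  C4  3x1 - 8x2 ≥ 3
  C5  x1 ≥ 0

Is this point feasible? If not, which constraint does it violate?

C1: 8 ≤ 12 ✓
C2: -9 ≤ 0 ✓
C3: 0 ≥ 0 ✓
C4: 3 ≥ 3 ✓
C5: 1 ≥ 0 ✓

feasible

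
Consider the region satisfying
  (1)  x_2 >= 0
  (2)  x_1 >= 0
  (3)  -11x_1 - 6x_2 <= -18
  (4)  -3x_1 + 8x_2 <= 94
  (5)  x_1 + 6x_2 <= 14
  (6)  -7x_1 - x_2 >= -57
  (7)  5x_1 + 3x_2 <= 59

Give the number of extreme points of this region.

Pairwise boundary intersections that survive every other constraint:
  (18/11, 0)
  (57/7, 0)
  (2/5, 34/15)
  (8, 1)

4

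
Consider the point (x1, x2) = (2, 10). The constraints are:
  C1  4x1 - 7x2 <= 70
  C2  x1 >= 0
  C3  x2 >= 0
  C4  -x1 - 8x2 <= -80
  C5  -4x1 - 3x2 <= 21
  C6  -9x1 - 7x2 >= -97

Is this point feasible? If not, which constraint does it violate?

C1: -62 ≤ 70 ✓
C2: 2 ≥ 0 ✓
C3: 10 ≥ 0 ✓
C4: -82 ≤ -80 ✓
C5: -38 ≤ 21 ✓
C6: -88 ≥ -97 ✓

feasible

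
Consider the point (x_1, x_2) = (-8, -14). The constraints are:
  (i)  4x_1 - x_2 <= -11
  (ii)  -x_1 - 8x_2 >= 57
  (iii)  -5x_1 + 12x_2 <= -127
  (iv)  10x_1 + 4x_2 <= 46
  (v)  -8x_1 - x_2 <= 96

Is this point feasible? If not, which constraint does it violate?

(i): -18 ≤ -11 ✓
(ii): 120 ≥ 57 ✓
(iii): -128 ≤ -127 ✓
(iv): -136 ≤ 46 ✓
(v): 78 ≤ 96 ✓

feasible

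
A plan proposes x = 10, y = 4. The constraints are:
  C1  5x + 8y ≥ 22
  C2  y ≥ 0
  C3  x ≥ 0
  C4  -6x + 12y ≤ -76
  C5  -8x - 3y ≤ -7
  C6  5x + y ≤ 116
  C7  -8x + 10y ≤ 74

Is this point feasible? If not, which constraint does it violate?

Constraint C4: -6x + 12y = -12, which is not ≤ -76. All other constraints are satisfied.

not feasible — violates C4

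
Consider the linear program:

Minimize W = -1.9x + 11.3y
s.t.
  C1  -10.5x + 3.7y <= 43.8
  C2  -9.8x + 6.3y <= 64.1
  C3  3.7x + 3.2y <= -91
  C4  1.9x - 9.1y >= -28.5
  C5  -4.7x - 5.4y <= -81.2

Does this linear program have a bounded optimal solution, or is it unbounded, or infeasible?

infeasible

The boundaries -10.5x + 3.7y = 43.8 and 3.7x + 3.2y = -91 meet at (-47686/4729, -79344/4729), but that point violates -4.7x - 5.4y ≤ -81.2. Every candidate vertex is excluded by some other constraint, so the feasible region is empty.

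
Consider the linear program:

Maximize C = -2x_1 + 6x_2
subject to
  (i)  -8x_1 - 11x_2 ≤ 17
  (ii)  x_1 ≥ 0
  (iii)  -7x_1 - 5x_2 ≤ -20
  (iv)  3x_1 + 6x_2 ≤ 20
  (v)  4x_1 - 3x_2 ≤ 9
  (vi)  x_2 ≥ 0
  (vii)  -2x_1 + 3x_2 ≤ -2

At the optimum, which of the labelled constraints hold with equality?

Extreme points and C = -2x_1 + 6x_2:
  (105/41, 17/41) → C = -108/41
  (70/31, 26/31) → C = 16/31
  (38/11, 53/33) → C = 30/11
  (24/7, 34/21) → C = 20/7

The maximum is at (24/7, 34/21). Substituting into each constraint, equality holds for (iv) and (vii); the remaining constraints have slack.

(iv) and (vii)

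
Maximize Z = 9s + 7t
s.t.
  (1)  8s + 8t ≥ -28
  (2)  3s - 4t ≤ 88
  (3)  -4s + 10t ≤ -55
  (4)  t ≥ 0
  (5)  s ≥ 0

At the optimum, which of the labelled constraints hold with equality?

(2) and (3)

Extreme points and Z = 9s + 7t:
  (330/7, 187/14) → Z = 7249/14
  (88/3, 0) → Z = 264
  (55/4, 0) → Z = 495/4

The maximum is at (330/7, 187/14). Substituting into each constraint, equality holds for (2) and (3); the remaining constraints have slack.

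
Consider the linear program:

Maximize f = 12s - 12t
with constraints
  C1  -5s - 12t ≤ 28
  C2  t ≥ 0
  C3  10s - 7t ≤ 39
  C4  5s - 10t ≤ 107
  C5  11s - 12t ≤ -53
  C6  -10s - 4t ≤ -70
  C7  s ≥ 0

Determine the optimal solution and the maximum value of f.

s = 839/43, t = 959/43, maximum f = -1440/43

Feasible corners and f = 12s - 12t:
  (839/43, 959/43) → f = -1440/43
  (157/41, 325/41) → f = -2016/41
  (0, 35/2) → f = -210
The feasible region is unbounded (it extends along (0, 1), (7, 10)), but f strictly decreases along every unbounded feasible direction, so there is no improving ray and the maximum is attained at a vertex.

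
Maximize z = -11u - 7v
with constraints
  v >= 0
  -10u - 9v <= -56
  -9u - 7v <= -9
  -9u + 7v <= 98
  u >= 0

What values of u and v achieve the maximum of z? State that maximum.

u = 0, v = 56/9, maximum z = -392/9

Vertices and z = -11u - 7v:
  (28/5, 0) → z = -308/5
  (0, 56/9) → z = -392/9
  (0, 14) → z = -98
The feasible region is unbounded (it extends along (7, 9), (1, 0)), but z strictly decreases along every unbounded feasible direction, so there is no improving ray and the maximum is attained at a vertex.

At the optimal vertex, -10u - 9v = -56 and u = 0.
Solving simultaneously gives u = 0, v = 56/9.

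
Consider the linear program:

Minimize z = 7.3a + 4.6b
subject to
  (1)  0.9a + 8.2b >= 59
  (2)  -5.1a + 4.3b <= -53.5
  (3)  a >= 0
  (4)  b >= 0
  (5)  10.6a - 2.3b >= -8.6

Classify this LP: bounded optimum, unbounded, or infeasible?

Vertices and z = 7.3a + 4.6b:
  (23080/1523, 8425/1523) → z = 207239/1523
  (590/9, 0) → z = 4307/9
The feasible region has finitely many vertices and no improving ray; the minimum is 207239/1523 at (23080/1523, 8425/1523).

bounded optimum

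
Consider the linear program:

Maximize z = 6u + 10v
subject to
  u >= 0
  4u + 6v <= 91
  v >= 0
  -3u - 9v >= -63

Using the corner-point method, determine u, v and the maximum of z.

u = 21, v = 0, maximum z = 126

Vertices and z = 6u + 10v:
  (0, 0) → z = 0
  (0, 7) → z = 70
  (21, 0) → z = 126

At the optimal vertex, v = 0 and -3u - 9v = -63.
Solving simultaneously gives u = 21, v = 0.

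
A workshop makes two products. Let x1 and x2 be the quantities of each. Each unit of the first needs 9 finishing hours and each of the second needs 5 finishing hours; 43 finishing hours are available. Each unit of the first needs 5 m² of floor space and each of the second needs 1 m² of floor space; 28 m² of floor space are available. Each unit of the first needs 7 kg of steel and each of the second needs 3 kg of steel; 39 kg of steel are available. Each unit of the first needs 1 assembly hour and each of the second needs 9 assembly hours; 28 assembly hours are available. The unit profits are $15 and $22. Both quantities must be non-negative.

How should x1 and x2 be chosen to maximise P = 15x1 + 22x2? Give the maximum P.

x1 = 13/4, x2 = 11/4, maximum P = 437/4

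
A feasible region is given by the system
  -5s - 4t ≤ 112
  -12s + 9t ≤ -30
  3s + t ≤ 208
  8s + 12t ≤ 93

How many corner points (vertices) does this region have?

Of the 6 pairwise boundary intersections, those satisfying every inequality are:
  (-296/31, -498/31)
  (944/7, -1376/7)
  (133/24, 73/18)
  (2403/28, -1385/28)

4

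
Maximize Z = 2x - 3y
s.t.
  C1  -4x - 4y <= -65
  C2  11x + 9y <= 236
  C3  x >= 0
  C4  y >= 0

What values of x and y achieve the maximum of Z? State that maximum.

Corner points and Z = 2x - 3y:
  (0, 65/4) → Z = -195/4
  (65/4, 0) → Z = 65/2
  (0, 236/9) → Z = -236/3
  (236/11, 0) → Z = 472/11

At the optimal vertex, 11x + 9y = 236 and y = 0.
Solving simultaneously gives x = 236/11, y = 0.

x = 236/11, y = 0, maximum Z = 472/11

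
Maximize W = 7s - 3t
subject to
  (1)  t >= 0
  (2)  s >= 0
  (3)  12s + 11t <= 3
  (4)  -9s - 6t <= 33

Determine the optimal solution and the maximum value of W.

s = 1/4, t = 0, maximum W = 7/4

Corner points and W = 7s - 3t:
  (0, 0) → W = 0
  (1/4, 0) → W = 7/4
  (0, 3/11) → W = -9/11

At the optimal vertex, t = 0 and 12s + 11t = 3.
Solving simultaneously gives s = 1/4, t = 0.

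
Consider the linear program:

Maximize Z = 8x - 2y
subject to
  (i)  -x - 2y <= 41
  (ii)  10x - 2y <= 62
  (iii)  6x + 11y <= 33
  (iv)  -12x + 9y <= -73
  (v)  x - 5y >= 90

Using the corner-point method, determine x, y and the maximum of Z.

Feasible corners and Z = 8x - 2y:
  (21/11, -236/11) → Z = 640/11
  (-25/7, -131/7) → Z = 62/7
  (65/24, -419/24) → Z = 679/12

At the optimal vertex, -x - 2y = 41 and 10x - 2y = 62.
Solving simultaneously gives x = 21/11, y = -236/11.

x = 21/11, y = -236/11, maximum Z = 640/11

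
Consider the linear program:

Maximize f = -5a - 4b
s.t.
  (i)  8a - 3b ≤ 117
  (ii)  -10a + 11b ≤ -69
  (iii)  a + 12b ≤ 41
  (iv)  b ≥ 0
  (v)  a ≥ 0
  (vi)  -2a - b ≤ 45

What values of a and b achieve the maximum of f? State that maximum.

Extreme points and f = -5a - 4b:
  (509/33, 211/99) → f = -8479/99
  (117/8, 0) → f = -585/8
  (1279/131, 341/131) → f = -7759/131
  (69/10, 0) → f = -69/2

At the optimal vertex, -10a + 11b = -69 and b = 0.
Solving simultaneously gives a = 69/10, b = 0.

a = 69/10, b = 0, maximum f = -69/2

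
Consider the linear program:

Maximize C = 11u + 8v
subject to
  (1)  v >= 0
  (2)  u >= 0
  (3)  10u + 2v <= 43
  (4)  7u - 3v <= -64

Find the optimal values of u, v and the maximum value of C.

u = 0, v = 43/2, maximum C = 172

Corner points and C = 11u + 8v:
  (0, 43/2) → C = 172
  (0, 64/3) → C = 512/3
  (1/44, 941/44) → C = 7539/44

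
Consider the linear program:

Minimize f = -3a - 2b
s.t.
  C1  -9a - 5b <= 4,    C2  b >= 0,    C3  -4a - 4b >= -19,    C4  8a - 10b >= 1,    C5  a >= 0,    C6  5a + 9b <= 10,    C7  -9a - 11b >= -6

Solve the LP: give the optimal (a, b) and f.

Vertices and f = -3a - 2b:
  (1/8, 0) → f = -3/8
  (2/3, 0) → f = -2
  (71/178, 39/178) → f = -291/178

The optimum lies where b = 0 and -9a - 11b = -6.
Solving simultaneously gives a = 2/3, b = 0.

a = 2/3, b = 0, minimum f = -2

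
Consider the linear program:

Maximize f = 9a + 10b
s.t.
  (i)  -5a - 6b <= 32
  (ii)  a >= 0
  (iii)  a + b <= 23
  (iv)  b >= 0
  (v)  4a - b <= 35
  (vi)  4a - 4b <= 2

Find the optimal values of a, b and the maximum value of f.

a = 0, b = 23, maximum f = 230

Extreme points and f = 9a + 10b:
  (0, 23) → f = 230
  (0, 0) → f = 0
  (58/5, 57/5) → f = 1092/5
  (1/2, 0) → f = 9/2
  (23/2, 11) → f = 427/2

At the optimal vertex, a = 0 and a + b = 23.
Solving simultaneously gives a = 0, b = 23.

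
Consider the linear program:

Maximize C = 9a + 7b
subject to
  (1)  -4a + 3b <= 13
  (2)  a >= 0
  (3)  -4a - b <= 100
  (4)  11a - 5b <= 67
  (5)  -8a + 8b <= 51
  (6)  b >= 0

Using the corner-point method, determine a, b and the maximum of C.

Corner points and C = 9a + 7b:
  (0, 13/3) → C = 91/3
  (49/8, 25/2) → C = 1141/8
  (0, 0) → C = 0
  (791/48, 1097/48) → C = 7399/24
  (67/11, 0) → C = 603/11

At the optimal vertex, 11a - 5b = 67 and -8a + 8b = 51.
Solving simultaneously gives a = 791/48, b = 1097/48.

a = 791/48, b = 1097/48, maximum C = 7399/24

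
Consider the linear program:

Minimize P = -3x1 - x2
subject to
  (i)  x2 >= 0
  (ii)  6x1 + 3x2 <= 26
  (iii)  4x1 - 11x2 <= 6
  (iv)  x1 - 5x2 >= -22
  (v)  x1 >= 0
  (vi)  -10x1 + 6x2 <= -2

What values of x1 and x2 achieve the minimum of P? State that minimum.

Extreme points and P = -3x1 - x2:
  (3/2, 0) → P = -9/2
  (1/5, 0) → P = -3/5
  (152/39, 34/39) → P = -490/39
  (27/11, 124/33) → P = -367/33

At the optimal vertex, 6x1 + 3x2 = 26 and 4x1 - 11x2 = 6.
Solving simultaneously gives x1 = 152/39, x2 = 34/39.

x1 = 152/39, x2 = 34/39, minimum P = -490/39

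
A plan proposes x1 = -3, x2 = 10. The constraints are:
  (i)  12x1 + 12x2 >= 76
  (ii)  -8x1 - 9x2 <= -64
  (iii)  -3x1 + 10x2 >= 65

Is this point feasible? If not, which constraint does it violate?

(i): 84 ≥ 76 ✓
(ii): -66 ≤ -64 ✓
(iii): 109 ≥ 65 ✓

feasible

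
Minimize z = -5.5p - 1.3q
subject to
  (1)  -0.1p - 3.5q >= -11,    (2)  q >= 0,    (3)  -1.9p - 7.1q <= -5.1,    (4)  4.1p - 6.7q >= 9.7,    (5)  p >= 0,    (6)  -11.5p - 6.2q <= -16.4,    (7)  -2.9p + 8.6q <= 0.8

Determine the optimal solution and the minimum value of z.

Vertices and z = -5.5p - 1.3q:
  (110, 0) → z = -605
  (3060/367, 1066/367) → z = -91079/1835
  (51/19, 0) → z = -561/38
  (1288/523, 31/523) → z = -71243/5230
  (8878/1583, 3141/1583) → z = -529123/15830

p = 110, q = 0, minimum z = -605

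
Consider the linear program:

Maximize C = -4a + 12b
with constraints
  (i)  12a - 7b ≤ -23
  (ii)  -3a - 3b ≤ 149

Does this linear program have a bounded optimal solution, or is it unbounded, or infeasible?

From the feasible point (-1112/57, -573/19), moving in the direction (-3, 3) keeps every constraint satisfied while C increases without bound.

unbounded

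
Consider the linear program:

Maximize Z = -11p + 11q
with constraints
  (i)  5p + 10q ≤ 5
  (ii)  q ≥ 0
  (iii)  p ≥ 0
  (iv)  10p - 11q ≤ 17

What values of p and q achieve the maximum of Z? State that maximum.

Corner points and Z = -11p + 11q:
  (1, 0) → Z = -11
  (0, 1/2) → Z = 11/2
  (0, 0) → Z = 0

p = 0, q = 1/2, maximum Z = 11/2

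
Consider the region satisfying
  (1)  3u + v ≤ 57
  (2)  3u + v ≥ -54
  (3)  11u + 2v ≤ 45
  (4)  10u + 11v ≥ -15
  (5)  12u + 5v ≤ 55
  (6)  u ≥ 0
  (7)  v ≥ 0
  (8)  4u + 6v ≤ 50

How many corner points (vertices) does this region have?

Pairwise boundary intersections that survive every other constraint:
  (115/31, 65/31)
  (45/11, 0)
  (20/13, 95/13)
  (0, 0)
  (0, 25/3)

5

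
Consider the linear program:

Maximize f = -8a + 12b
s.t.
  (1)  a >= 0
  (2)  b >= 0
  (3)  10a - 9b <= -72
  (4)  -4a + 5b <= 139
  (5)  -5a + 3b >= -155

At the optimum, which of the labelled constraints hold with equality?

(3) and (4)

Feasible corners and f = -8a + 12b:
  (0, 8) → f = 96
  (0, 139/5) → f = 1668/5
  (891/14, 551/7) → f = 3048/7

The maximum is at (891/14, 551/7). Substituting into each constraint, equality holds for (3) and (4); the remaining constraints have slack.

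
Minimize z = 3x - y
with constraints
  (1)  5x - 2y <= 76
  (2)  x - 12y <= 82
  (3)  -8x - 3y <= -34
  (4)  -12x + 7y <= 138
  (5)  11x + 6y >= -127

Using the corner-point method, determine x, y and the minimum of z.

x = -44/23, y = 378/23, minimum z = -510/23

Feasible corners and z = 3x - y:
  (374/29, -167/29) → z = 1289/29
  (808/11, 1602/11) → z = 822/11
  (218/33, -622/99) → z = 2584/99
  (-44/23, 378/23) → z = -510/23

At the optimal vertex, -8x - 3y = -34 and -12x + 7y = 138.
Solving simultaneously gives x = -44/23, y = 378/23.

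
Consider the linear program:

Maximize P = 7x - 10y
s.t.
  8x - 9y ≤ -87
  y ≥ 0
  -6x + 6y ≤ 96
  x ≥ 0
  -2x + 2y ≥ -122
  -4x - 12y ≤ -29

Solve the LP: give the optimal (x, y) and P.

x = 0, y = 29/3, maximum P = -290/3

Extreme points and P = 7x - 10y:
  (0, 29/3) → P = -290/3
  (636, 575) → P = -1298
  (0, 16) → P = -160
The feasible region is unbounded (it extends along (1, 1)), but P strictly decreases along every unbounded feasible direction, so there is no improving ray and the maximum is attained at a vertex.

The binding constraints are 8x - 9y = -87 and x = 0.
Solving simultaneously gives x = 0, y = 29/3.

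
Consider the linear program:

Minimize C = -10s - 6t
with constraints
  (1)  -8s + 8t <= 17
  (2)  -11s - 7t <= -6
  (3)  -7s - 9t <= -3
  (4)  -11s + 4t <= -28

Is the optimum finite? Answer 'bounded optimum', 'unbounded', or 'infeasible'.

From the feasible point (73/14, 411/56), moving in the direction (8, 8) keeps every constraint satisfied while C decreases without bound.

unbounded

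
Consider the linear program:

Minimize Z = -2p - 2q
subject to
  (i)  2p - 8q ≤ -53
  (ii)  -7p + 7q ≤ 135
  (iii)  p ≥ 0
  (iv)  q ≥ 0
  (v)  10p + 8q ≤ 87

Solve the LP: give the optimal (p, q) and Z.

p = 0, q = 87/8, minimum Z = -87/4

Feasible corners and Z = -2p - 2q:
  (0, 53/8) → Z = -53/4
  (17/6, 22/3) → Z = -61/3
  (0, 87/8) → Z = -87/4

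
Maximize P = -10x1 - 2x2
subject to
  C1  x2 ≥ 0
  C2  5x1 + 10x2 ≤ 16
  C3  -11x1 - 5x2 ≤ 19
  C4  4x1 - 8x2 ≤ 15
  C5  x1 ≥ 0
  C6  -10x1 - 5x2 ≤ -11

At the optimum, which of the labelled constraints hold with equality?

C2 and C6

Vertices and P = -10x1 - 2x2:
  (16/5, 0) → P = -32
  (11/10, 0) → P = -11
  (2/5, 7/5) → P = -34/5

The maximum is at (2/5, 7/5). Substituting into each constraint, equality holds for C2 and C6; the remaining constraints have slack.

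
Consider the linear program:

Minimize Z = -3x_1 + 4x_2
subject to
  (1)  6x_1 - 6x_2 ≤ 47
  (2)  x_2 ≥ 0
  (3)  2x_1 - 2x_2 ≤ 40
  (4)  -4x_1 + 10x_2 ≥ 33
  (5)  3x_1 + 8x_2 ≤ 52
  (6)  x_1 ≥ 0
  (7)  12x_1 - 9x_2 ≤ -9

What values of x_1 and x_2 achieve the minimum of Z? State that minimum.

x_1 = 69/28, x_2 = 30/7, minimum Z = 39/4

Corner points and Z = -3x_1 + 4x_2:
  (0, 33/10) → Z = 66/5
  (69/28, 30/7) → Z = 39/4
  (0, 13/2) → Z = 26
  (132/41, 217/41) → Z = 472/41

The binding constraints are -4x_1 + 10x_2 = 33 and 12x_1 - 9x_2 = -9.
Solving simultaneously gives x_1 = 69/28, x_2 = 30/7.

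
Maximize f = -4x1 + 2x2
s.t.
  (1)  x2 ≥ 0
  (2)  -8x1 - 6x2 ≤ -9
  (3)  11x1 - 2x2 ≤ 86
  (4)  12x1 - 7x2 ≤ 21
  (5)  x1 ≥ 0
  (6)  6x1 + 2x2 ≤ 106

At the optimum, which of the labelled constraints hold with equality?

(5) and (6)

Extreme points and f = -4x1 + 2x2:
  (9/8, 0) → f = -9/2
  (7/4, 0) → f = -7
  (0, 3/2) → f = 3
  (560/53, 801/53) → f = -638/53
  (192/17, 325/17) → f = -118/17
  (0, 53) → f = 106

The maximum is at (0, 53). Substituting into each constraint, equality holds for (5) and (6); the remaining constraints have slack.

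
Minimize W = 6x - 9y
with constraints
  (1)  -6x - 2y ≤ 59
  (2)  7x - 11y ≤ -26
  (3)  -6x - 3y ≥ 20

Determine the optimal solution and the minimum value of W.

x = -137/6, y = 39, minimum W = -488

Feasible corners and W = 6x - 9y:
  (-701/80, -257/80) → W = -1893/80
  (-137/6, 39) → W = -488
  (-298/87, 16/87) → W = -644/29

At the optimal vertex, -6x - 2y = 59 and -6x - 3y = 20.
Solving simultaneously gives x = -137/6, y = 39.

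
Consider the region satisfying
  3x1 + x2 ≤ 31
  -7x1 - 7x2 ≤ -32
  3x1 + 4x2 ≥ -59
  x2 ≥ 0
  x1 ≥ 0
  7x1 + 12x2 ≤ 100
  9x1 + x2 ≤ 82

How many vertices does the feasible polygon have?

Pairwise boundary intersections that survive every other constraint:
  (32/7, 0)
  (0, 32/7)
  (82/9, 0)
  (0, 25/3)
  (884/101, 326/101)

5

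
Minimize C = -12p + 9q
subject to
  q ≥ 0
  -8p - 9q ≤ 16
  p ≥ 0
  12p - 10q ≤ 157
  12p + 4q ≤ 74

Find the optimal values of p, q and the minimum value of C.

Feasible corners and C = -12p + 9q:
  (0, 0) → C = 0
  (37/6, 0) → C = -74
  (0, 37/2) → C = 333/2

The binding constraints are q = 0 and 12p + 4q = 74.
Solving simultaneously gives p = 37/6, q = 0.

p = 37/6, q = 0, minimum C = -74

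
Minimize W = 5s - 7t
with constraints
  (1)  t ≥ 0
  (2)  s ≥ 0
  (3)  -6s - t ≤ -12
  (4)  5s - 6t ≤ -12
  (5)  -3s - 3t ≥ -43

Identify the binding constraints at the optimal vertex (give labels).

Feasible corners and W = 5s - 7t:
  (0, 12) → W = -84
  (0, 43/3) → W = -301/3
  (60/41, 132/41) → W = -624/41
  (74/11, 251/33) → W = -647/33

The minimum is at (0, 43/3). Substituting into each constraint, equality holds for (2) and (5); the remaining constraints have slack.

(2) and (5)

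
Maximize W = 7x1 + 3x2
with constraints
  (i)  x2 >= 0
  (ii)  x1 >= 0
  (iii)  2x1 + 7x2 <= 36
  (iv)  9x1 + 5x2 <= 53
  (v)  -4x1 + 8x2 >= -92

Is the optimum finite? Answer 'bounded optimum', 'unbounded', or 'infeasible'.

bounded optimum

Corner points and W = 7x1 + 3x2:
  (0, 0) → W = 0
  (53/9, 0) → W = 371/9
  (0, 36/7) → W = 108/7
  (191/53, 218/53) → W = 1991/53
The feasible region has finitely many vertices and no improving ray; the maximum is 371/9 at (53/9, 0).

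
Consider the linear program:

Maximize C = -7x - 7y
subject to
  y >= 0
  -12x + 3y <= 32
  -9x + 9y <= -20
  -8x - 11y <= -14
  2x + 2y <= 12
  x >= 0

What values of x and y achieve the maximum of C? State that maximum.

x = 20/9, y = 0, maximum C = -140/9

Extreme points and C = -7x - 7y:
  (20/9, 0) → C = -140/9
  (6, 0) → C = -42
  (37/9, 17/9) → C = -42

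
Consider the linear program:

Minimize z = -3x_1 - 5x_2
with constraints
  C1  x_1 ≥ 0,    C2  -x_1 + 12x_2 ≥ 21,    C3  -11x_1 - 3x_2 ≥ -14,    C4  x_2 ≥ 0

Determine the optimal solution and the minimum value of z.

x_1 = 0, x_2 = 14/3, minimum z = -70/3

The binding constraints are x_1 = 0 and -11x_1 - 3x_2 = -14.
Solving simultaneously gives x_1 = 0, x_2 = 14/3.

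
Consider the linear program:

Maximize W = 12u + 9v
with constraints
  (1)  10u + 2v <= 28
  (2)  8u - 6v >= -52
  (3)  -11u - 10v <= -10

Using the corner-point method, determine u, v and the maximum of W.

u = 16/19, v = 186/19, maximum W = 1866/19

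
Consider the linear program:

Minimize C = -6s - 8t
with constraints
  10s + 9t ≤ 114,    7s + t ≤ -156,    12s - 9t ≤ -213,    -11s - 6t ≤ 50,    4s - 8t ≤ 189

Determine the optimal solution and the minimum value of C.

s = -378/13, t = 1754/39, minimum C = -556/3

Extreme points and C = -6s - 8t:
  (-1518/53, 2358/53) → C = -9756/53
  (-378/13, 1754/39) → C = -556/3
  (-886/31, 1366/31) → C = -5612/31

The binding constraints are 10s + 9t = 114 and -11s - 6t = 50.
Solving simultaneously gives s = -378/13, t = 1754/39.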